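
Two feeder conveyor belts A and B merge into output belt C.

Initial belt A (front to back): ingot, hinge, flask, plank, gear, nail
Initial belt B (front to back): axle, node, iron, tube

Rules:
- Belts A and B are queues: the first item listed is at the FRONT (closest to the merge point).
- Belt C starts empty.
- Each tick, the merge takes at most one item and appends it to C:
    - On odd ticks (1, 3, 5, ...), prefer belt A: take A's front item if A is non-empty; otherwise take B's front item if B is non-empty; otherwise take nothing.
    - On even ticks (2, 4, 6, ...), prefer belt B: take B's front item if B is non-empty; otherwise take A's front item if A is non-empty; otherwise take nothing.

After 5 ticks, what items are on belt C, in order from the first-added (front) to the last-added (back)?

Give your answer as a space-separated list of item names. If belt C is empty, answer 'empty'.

Tick 1: prefer A, take ingot from A; A=[hinge,flask,plank,gear,nail] B=[axle,node,iron,tube] C=[ingot]
Tick 2: prefer B, take axle from B; A=[hinge,flask,plank,gear,nail] B=[node,iron,tube] C=[ingot,axle]
Tick 3: prefer A, take hinge from A; A=[flask,plank,gear,nail] B=[node,iron,tube] C=[ingot,axle,hinge]
Tick 4: prefer B, take node from B; A=[flask,plank,gear,nail] B=[iron,tube] C=[ingot,axle,hinge,node]
Tick 5: prefer A, take flask from A; A=[plank,gear,nail] B=[iron,tube] C=[ingot,axle,hinge,node,flask]

Answer: ingot axle hinge node flask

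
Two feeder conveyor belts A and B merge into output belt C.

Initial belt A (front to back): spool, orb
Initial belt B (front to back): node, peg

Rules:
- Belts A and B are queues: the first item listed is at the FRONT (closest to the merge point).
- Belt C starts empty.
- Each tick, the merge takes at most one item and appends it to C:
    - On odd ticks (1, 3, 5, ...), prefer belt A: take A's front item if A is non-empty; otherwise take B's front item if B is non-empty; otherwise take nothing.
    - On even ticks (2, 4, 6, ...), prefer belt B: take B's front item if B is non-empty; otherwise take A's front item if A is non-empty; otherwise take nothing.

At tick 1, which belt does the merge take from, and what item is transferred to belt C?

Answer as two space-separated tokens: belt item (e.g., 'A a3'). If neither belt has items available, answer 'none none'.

Tick 1: prefer A, take spool from A; A=[orb] B=[node,peg] C=[spool]

Answer: A spool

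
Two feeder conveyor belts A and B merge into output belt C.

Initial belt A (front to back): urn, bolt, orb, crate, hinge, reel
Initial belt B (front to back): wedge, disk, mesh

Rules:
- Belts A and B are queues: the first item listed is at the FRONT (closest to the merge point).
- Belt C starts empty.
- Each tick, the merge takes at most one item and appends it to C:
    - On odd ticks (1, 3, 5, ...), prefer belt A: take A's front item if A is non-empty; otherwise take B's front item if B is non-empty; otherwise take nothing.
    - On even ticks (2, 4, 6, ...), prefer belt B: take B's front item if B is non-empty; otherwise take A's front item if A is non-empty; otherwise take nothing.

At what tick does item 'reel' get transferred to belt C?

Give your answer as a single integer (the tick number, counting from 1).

Answer: 9

Derivation:
Tick 1: prefer A, take urn from A; A=[bolt,orb,crate,hinge,reel] B=[wedge,disk,mesh] C=[urn]
Tick 2: prefer B, take wedge from B; A=[bolt,orb,crate,hinge,reel] B=[disk,mesh] C=[urn,wedge]
Tick 3: prefer A, take bolt from A; A=[orb,crate,hinge,reel] B=[disk,mesh] C=[urn,wedge,bolt]
Tick 4: prefer B, take disk from B; A=[orb,crate,hinge,reel] B=[mesh] C=[urn,wedge,bolt,disk]
Tick 5: prefer A, take orb from A; A=[crate,hinge,reel] B=[mesh] C=[urn,wedge,bolt,disk,orb]
Tick 6: prefer B, take mesh from B; A=[crate,hinge,reel] B=[-] C=[urn,wedge,bolt,disk,orb,mesh]
Tick 7: prefer A, take crate from A; A=[hinge,reel] B=[-] C=[urn,wedge,bolt,disk,orb,mesh,crate]
Tick 8: prefer B, take hinge from A; A=[reel] B=[-] C=[urn,wedge,bolt,disk,orb,mesh,crate,hinge]
Tick 9: prefer A, take reel from A; A=[-] B=[-] C=[urn,wedge,bolt,disk,orb,mesh,crate,hinge,reel]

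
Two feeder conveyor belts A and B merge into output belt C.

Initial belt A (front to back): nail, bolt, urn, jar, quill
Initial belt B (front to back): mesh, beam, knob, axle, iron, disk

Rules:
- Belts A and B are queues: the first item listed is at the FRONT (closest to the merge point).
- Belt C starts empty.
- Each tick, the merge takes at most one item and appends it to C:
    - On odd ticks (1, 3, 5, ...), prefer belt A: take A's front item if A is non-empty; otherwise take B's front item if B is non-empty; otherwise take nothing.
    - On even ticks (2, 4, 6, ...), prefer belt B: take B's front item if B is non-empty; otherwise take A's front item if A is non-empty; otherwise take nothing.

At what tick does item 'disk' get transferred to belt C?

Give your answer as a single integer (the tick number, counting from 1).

Tick 1: prefer A, take nail from A; A=[bolt,urn,jar,quill] B=[mesh,beam,knob,axle,iron,disk] C=[nail]
Tick 2: prefer B, take mesh from B; A=[bolt,urn,jar,quill] B=[beam,knob,axle,iron,disk] C=[nail,mesh]
Tick 3: prefer A, take bolt from A; A=[urn,jar,quill] B=[beam,knob,axle,iron,disk] C=[nail,mesh,bolt]
Tick 4: prefer B, take beam from B; A=[urn,jar,quill] B=[knob,axle,iron,disk] C=[nail,mesh,bolt,beam]
Tick 5: prefer A, take urn from A; A=[jar,quill] B=[knob,axle,iron,disk] C=[nail,mesh,bolt,beam,urn]
Tick 6: prefer B, take knob from B; A=[jar,quill] B=[axle,iron,disk] C=[nail,mesh,bolt,beam,urn,knob]
Tick 7: prefer A, take jar from A; A=[quill] B=[axle,iron,disk] C=[nail,mesh,bolt,beam,urn,knob,jar]
Tick 8: prefer B, take axle from B; A=[quill] B=[iron,disk] C=[nail,mesh,bolt,beam,urn,knob,jar,axle]
Tick 9: prefer A, take quill from A; A=[-] B=[iron,disk] C=[nail,mesh,bolt,beam,urn,knob,jar,axle,quill]
Tick 10: prefer B, take iron from B; A=[-] B=[disk] C=[nail,mesh,bolt,beam,urn,knob,jar,axle,quill,iron]
Tick 11: prefer A, take disk from B; A=[-] B=[-] C=[nail,mesh,bolt,beam,urn,knob,jar,axle,quill,iron,disk]

Answer: 11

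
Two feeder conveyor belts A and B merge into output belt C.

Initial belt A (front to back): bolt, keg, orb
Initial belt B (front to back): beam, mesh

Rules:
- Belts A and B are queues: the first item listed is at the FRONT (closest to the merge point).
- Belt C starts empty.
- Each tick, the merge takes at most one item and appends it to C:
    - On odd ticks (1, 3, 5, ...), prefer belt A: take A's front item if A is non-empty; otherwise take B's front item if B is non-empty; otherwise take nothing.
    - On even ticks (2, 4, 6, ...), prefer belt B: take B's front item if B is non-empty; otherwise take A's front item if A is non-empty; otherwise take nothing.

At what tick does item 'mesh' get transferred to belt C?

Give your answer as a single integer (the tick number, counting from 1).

Tick 1: prefer A, take bolt from A; A=[keg,orb] B=[beam,mesh] C=[bolt]
Tick 2: prefer B, take beam from B; A=[keg,orb] B=[mesh] C=[bolt,beam]
Tick 3: prefer A, take keg from A; A=[orb] B=[mesh] C=[bolt,beam,keg]
Tick 4: prefer B, take mesh from B; A=[orb] B=[-] C=[bolt,beam,keg,mesh]

Answer: 4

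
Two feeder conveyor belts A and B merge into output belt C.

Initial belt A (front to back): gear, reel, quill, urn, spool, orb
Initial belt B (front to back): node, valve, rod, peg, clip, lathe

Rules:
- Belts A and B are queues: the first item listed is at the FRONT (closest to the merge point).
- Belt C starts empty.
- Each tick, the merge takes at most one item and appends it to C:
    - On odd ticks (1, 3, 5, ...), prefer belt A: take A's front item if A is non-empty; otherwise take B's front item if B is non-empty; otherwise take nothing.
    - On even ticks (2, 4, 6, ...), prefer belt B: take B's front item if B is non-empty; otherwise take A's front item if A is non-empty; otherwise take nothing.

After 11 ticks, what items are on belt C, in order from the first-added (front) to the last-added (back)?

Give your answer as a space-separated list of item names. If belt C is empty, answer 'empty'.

Answer: gear node reel valve quill rod urn peg spool clip orb

Derivation:
Tick 1: prefer A, take gear from A; A=[reel,quill,urn,spool,orb] B=[node,valve,rod,peg,clip,lathe] C=[gear]
Tick 2: prefer B, take node from B; A=[reel,quill,urn,spool,orb] B=[valve,rod,peg,clip,lathe] C=[gear,node]
Tick 3: prefer A, take reel from A; A=[quill,urn,spool,orb] B=[valve,rod,peg,clip,lathe] C=[gear,node,reel]
Tick 4: prefer B, take valve from B; A=[quill,urn,spool,orb] B=[rod,peg,clip,lathe] C=[gear,node,reel,valve]
Tick 5: prefer A, take quill from A; A=[urn,spool,orb] B=[rod,peg,clip,lathe] C=[gear,node,reel,valve,quill]
Tick 6: prefer B, take rod from B; A=[urn,spool,orb] B=[peg,clip,lathe] C=[gear,node,reel,valve,quill,rod]
Tick 7: prefer A, take urn from A; A=[spool,orb] B=[peg,clip,lathe] C=[gear,node,reel,valve,quill,rod,urn]
Tick 8: prefer B, take peg from B; A=[spool,orb] B=[clip,lathe] C=[gear,node,reel,valve,quill,rod,urn,peg]
Tick 9: prefer A, take spool from A; A=[orb] B=[clip,lathe] C=[gear,node,reel,valve,quill,rod,urn,peg,spool]
Tick 10: prefer B, take clip from B; A=[orb] B=[lathe] C=[gear,node,reel,valve,quill,rod,urn,peg,spool,clip]
Tick 11: prefer A, take orb from A; A=[-] B=[lathe] C=[gear,node,reel,valve,quill,rod,urn,peg,spool,clip,orb]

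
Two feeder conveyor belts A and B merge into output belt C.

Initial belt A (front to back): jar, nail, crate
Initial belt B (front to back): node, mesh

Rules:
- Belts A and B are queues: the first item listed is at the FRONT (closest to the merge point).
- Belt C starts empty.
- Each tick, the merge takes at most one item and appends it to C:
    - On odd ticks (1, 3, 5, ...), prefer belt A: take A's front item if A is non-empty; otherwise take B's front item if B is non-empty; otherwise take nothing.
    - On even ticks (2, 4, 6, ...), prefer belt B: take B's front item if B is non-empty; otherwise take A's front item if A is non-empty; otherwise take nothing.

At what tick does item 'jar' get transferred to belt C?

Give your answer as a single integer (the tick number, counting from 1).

Tick 1: prefer A, take jar from A; A=[nail,crate] B=[node,mesh] C=[jar]

Answer: 1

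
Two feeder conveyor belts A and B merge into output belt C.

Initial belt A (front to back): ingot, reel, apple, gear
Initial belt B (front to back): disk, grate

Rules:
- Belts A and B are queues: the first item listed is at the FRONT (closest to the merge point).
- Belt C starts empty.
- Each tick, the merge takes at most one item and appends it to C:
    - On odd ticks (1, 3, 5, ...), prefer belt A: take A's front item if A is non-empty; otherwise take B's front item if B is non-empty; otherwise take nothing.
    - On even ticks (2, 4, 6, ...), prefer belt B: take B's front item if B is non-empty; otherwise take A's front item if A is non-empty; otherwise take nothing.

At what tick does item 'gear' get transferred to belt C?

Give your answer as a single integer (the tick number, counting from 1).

Answer: 6

Derivation:
Tick 1: prefer A, take ingot from A; A=[reel,apple,gear] B=[disk,grate] C=[ingot]
Tick 2: prefer B, take disk from B; A=[reel,apple,gear] B=[grate] C=[ingot,disk]
Tick 3: prefer A, take reel from A; A=[apple,gear] B=[grate] C=[ingot,disk,reel]
Tick 4: prefer B, take grate from B; A=[apple,gear] B=[-] C=[ingot,disk,reel,grate]
Tick 5: prefer A, take apple from A; A=[gear] B=[-] C=[ingot,disk,reel,grate,apple]
Tick 6: prefer B, take gear from A; A=[-] B=[-] C=[ingot,disk,reel,grate,apple,gear]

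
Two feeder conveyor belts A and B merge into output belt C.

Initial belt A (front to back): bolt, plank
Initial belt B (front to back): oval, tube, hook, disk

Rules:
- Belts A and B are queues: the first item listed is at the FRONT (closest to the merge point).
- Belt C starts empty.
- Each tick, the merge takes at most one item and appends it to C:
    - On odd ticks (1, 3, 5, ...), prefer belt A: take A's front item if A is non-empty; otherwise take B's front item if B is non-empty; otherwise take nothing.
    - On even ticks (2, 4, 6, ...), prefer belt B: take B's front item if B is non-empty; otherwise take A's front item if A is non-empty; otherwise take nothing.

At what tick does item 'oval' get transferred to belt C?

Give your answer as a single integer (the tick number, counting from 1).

Answer: 2

Derivation:
Tick 1: prefer A, take bolt from A; A=[plank] B=[oval,tube,hook,disk] C=[bolt]
Tick 2: prefer B, take oval from B; A=[plank] B=[tube,hook,disk] C=[bolt,oval]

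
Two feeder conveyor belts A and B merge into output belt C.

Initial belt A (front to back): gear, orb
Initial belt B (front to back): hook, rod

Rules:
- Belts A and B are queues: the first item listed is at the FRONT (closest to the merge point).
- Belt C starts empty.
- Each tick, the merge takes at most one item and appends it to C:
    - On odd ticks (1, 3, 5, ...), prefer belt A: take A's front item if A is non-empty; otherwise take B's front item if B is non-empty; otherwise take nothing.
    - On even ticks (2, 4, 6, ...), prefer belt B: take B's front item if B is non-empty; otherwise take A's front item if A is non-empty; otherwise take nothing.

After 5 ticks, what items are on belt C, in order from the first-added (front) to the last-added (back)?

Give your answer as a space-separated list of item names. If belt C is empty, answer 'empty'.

Tick 1: prefer A, take gear from A; A=[orb] B=[hook,rod] C=[gear]
Tick 2: prefer B, take hook from B; A=[orb] B=[rod] C=[gear,hook]
Tick 3: prefer A, take orb from A; A=[-] B=[rod] C=[gear,hook,orb]
Tick 4: prefer B, take rod from B; A=[-] B=[-] C=[gear,hook,orb,rod]
Tick 5: prefer A, both empty, nothing taken; A=[-] B=[-] C=[gear,hook,orb,rod]

Answer: gear hook orb rod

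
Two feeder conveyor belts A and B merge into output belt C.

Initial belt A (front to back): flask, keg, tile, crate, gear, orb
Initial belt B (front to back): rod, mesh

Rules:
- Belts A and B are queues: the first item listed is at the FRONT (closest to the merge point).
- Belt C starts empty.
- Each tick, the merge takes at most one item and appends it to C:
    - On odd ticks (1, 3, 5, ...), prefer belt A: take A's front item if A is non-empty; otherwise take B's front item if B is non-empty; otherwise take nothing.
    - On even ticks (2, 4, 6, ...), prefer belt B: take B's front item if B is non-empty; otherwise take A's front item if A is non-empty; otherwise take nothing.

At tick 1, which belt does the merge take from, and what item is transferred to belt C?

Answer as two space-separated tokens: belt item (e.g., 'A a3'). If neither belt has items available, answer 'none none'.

Answer: A flask

Derivation:
Tick 1: prefer A, take flask from A; A=[keg,tile,crate,gear,orb] B=[rod,mesh] C=[flask]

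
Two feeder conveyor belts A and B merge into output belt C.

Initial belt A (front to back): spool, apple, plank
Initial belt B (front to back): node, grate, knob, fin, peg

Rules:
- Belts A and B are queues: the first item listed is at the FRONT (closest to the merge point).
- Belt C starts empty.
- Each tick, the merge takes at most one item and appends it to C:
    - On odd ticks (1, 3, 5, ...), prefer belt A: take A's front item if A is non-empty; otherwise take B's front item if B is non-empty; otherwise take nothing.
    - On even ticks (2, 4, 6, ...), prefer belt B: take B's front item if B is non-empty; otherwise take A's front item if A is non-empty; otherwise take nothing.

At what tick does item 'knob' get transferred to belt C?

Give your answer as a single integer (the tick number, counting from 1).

Answer: 6

Derivation:
Tick 1: prefer A, take spool from A; A=[apple,plank] B=[node,grate,knob,fin,peg] C=[spool]
Tick 2: prefer B, take node from B; A=[apple,plank] B=[grate,knob,fin,peg] C=[spool,node]
Tick 3: prefer A, take apple from A; A=[plank] B=[grate,knob,fin,peg] C=[spool,node,apple]
Tick 4: prefer B, take grate from B; A=[plank] B=[knob,fin,peg] C=[spool,node,apple,grate]
Tick 5: prefer A, take plank from A; A=[-] B=[knob,fin,peg] C=[spool,node,apple,grate,plank]
Tick 6: prefer B, take knob from B; A=[-] B=[fin,peg] C=[spool,node,apple,grate,plank,knob]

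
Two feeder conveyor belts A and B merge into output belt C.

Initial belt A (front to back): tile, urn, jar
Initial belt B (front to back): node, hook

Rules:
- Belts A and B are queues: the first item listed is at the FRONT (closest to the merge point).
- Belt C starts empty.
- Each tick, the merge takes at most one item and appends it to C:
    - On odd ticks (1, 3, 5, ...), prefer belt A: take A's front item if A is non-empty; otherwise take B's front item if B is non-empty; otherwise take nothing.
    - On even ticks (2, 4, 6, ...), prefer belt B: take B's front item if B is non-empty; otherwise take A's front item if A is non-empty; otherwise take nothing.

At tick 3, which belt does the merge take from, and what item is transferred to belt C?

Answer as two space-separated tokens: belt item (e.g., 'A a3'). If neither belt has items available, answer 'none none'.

Answer: A urn

Derivation:
Tick 1: prefer A, take tile from A; A=[urn,jar] B=[node,hook] C=[tile]
Tick 2: prefer B, take node from B; A=[urn,jar] B=[hook] C=[tile,node]
Tick 3: prefer A, take urn from A; A=[jar] B=[hook] C=[tile,node,urn]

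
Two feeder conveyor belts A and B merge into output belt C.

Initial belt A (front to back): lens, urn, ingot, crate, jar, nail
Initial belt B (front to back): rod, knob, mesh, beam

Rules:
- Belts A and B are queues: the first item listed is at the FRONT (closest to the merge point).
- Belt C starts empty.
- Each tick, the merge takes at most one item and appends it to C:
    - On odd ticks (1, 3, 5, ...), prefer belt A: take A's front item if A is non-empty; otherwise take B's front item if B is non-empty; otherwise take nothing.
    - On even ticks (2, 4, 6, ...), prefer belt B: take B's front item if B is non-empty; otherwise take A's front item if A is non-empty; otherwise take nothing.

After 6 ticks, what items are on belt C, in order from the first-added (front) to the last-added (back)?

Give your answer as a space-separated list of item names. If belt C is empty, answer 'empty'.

Answer: lens rod urn knob ingot mesh

Derivation:
Tick 1: prefer A, take lens from A; A=[urn,ingot,crate,jar,nail] B=[rod,knob,mesh,beam] C=[lens]
Tick 2: prefer B, take rod from B; A=[urn,ingot,crate,jar,nail] B=[knob,mesh,beam] C=[lens,rod]
Tick 3: prefer A, take urn from A; A=[ingot,crate,jar,nail] B=[knob,mesh,beam] C=[lens,rod,urn]
Tick 4: prefer B, take knob from B; A=[ingot,crate,jar,nail] B=[mesh,beam] C=[lens,rod,urn,knob]
Tick 5: prefer A, take ingot from A; A=[crate,jar,nail] B=[mesh,beam] C=[lens,rod,urn,knob,ingot]
Tick 6: prefer B, take mesh from B; A=[crate,jar,nail] B=[beam] C=[lens,rod,urn,knob,ingot,mesh]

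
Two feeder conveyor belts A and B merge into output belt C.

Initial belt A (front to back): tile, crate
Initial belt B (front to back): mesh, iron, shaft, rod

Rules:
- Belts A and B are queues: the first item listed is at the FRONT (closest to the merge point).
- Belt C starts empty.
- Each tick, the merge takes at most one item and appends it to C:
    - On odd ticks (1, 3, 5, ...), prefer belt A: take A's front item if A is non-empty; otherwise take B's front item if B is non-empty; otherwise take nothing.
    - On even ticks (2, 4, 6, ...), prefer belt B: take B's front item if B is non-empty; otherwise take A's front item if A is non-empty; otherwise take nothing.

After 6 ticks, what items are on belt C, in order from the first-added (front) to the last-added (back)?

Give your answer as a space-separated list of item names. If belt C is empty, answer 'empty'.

Tick 1: prefer A, take tile from A; A=[crate] B=[mesh,iron,shaft,rod] C=[tile]
Tick 2: prefer B, take mesh from B; A=[crate] B=[iron,shaft,rod] C=[tile,mesh]
Tick 3: prefer A, take crate from A; A=[-] B=[iron,shaft,rod] C=[tile,mesh,crate]
Tick 4: prefer B, take iron from B; A=[-] B=[shaft,rod] C=[tile,mesh,crate,iron]
Tick 5: prefer A, take shaft from B; A=[-] B=[rod] C=[tile,mesh,crate,iron,shaft]
Tick 6: prefer B, take rod from B; A=[-] B=[-] C=[tile,mesh,crate,iron,shaft,rod]

Answer: tile mesh crate iron shaft rod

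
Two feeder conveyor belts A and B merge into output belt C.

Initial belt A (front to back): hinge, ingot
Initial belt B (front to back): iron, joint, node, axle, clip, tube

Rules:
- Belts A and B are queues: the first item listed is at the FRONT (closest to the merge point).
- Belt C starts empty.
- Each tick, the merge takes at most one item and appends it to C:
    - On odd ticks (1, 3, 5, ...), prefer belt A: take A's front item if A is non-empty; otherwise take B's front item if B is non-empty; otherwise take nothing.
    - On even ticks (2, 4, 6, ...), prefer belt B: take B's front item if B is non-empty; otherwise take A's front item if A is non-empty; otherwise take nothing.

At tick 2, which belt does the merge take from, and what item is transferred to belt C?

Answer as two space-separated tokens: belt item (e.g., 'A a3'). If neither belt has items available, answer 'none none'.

Tick 1: prefer A, take hinge from A; A=[ingot] B=[iron,joint,node,axle,clip,tube] C=[hinge]
Tick 2: prefer B, take iron from B; A=[ingot] B=[joint,node,axle,clip,tube] C=[hinge,iron]

Answer: B iron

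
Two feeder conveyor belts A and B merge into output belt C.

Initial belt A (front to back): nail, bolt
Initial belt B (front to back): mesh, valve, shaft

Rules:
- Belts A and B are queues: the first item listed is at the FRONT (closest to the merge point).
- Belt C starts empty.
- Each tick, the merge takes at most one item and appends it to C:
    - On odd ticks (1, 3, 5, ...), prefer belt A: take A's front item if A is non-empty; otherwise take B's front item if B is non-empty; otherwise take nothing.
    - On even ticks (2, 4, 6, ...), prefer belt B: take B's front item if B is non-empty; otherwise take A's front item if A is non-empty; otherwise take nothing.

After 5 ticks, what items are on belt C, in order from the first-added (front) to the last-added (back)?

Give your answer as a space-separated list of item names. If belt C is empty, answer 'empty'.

Answer: nail mesh bolt valve shaft

Derivation:
Tick 1: prefer A, take nail from A; A=[bolt] B=[mesh,valve,shaft] C=[nail]
Tick 2: prefer B, take mesh from B; A=[bolt] B=[valve,shaft] C=[nail,mesh]
Tick 3: prefer A, take bolt from A; A=[-] B=[valve,shaft] C=[nail,mesh,bolt]
Tick 4: prefer B, take valve from B; A=[-] B=[shaft] C=[nail,mesh,bolt,valve]
Tick 5: prefer A, take shaft from B; A=[-] B=[-] C=[nail,mesh,bolt,valve,shaft]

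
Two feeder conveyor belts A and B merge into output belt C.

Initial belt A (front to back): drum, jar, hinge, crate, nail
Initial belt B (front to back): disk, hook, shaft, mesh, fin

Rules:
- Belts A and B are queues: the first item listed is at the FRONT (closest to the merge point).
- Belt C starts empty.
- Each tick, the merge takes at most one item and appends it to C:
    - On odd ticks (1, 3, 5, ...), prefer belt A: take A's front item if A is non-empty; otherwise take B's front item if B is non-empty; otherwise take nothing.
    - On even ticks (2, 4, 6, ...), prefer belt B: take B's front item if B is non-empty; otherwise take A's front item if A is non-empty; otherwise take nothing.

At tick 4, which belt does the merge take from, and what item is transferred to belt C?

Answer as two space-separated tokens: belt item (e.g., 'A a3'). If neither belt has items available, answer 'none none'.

Answer: B hook

Derivation:
Tick 1: prefer A, take drum from A; A=[jar,hinge,crate,nail] B=[disk,hook,shaft,mesh,fin] C=[drum]
Tick 2: prefer B, take disk from B; A=[jar,hinge,crate,nail] B=[hook,shaft,mesh,fin] C=[drum,disk]
Tick 3: prefer A, take jar from A; A=[hinge,crate,nail] B=[hook,shaft,mesh,fin] C=[drum,disk,jar]
Tick 4: prefer B, take hook from B; A=[hinge,crate,nail] B=[shaft,mesh,fin] C=[drum,disk,jar,hook]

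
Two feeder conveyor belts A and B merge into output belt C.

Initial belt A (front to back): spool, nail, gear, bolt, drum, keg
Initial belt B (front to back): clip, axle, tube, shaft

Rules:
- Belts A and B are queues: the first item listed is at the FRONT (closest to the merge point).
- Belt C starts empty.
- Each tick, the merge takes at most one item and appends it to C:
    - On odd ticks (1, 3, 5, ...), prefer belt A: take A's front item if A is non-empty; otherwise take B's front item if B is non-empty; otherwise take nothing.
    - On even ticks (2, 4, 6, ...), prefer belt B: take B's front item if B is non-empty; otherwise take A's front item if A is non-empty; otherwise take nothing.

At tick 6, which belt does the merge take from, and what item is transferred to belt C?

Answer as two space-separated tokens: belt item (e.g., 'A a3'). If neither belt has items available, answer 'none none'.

Answer: B tube

Derivation:
Tick 1: prefer A, take spool from A; A=[nail,gear,bolt,drum,keg] B=[clip,axle,tube,shaft] C=[spool]
Tick 2: prefer B, take clip from B; A=[nail,gear,bolt,drum,keg] B=[axle,tube,shaft] C=[spool,clip]
Tick 3: prefer A, take nail from A; A=[gear,bolt,drum,keg] B=[axle,tube,shaft] C=[spool,clip,nail]
Tick 4: prefer B, take axle from B; A=[gear,bolt,drum,keg] B=[tube,shaft] C=[spool,clip,nail,axle]
Tick 5: prefer A, take gear from A; A=[bolt,drum,keg] B=[tube,shaft] C=[spool,clip,nail,axle,gear]
Tick 6: prefer B, take tube from B; A=[bolt,drum,keg] B=[shaft] C=[spool,clip,nail,axle,gear,tube]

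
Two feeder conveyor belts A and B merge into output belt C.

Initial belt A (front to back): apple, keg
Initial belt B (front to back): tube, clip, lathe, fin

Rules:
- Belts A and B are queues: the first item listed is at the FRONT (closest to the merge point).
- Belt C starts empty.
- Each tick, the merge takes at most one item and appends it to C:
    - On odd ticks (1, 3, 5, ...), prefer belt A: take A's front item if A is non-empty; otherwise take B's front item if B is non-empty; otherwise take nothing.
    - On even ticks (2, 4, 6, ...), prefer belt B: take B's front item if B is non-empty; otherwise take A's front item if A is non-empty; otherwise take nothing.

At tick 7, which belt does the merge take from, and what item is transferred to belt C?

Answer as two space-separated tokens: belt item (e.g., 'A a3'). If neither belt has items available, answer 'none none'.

Tick 1: prefer A, take apple from A; A=[keg] B=[tube,clip,lathe,fin] C=[apple]
Tick 2: prefer B, take tube from B; A=[keg] B=[clip,lathe,fin] C=[apple,tube]
Tick 3: prefer A, take keg from A; A=[-] B=[clip,lathe,fin] C=[apple,tube,keg]
Tick 4: prefer B, take clip from B; A=[-] B=[lathe,fin] C=[apple,tube,keg,clip]
Tick 5: prefer A, take lathe from B; A=[-] B=[fin] C=[apple,tube,keg,clip,lathe]
Tick 6: prefer B, take fin from B; A=[-] B=[-] C=[apple,tube,keg,clip,lathe,fin]
Tick 7: prefer A, both empty, nothing taken; A=[-] B=[-] C=[apple,tube,keg,clip,lathe,fin]

Answer: none none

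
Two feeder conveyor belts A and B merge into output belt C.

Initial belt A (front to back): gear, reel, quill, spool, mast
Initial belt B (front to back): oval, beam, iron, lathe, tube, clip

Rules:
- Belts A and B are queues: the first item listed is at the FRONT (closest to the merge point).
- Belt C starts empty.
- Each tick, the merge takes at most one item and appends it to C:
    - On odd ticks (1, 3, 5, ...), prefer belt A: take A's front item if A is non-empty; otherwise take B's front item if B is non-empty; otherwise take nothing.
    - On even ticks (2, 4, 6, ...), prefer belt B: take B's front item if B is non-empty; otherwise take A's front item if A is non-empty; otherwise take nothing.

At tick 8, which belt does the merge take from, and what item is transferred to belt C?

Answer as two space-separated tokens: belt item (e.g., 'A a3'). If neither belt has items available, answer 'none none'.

Answer: B lathe

Derivation:
Tick 1: prefer A, take gear from A; A=[reel,quill,spool,mast] B=[oval,beam,iron,lathe,tube,clip] C=[gear]
Tick 2: prefer B, take oval from B; A=[reel,quill,spool,mast] B=[beam,iron,lathe,tube,clip] C=[gear,oval]
Tick 3: prefer A, take reel from A; A=[quill,spool,mast] B=[beam,iron,lathe,tube,clip] C=[gear,oval,reel]
Tick 4: prefer B, take beam from B; A=[quill,spool,mast] B=[iron,lathe,tube,clip] C=[gear,oval,reel,beam]
Tick 5: prefer A, take quill from A; A=[spool,mast] B=[iron,lathe,tube,clip] C=[gear,oval,reel,beam,quill]
Tick 6: prefer B, take iron from B; A=[spool,mast] B=[lathe,tube,clip] C=[gear,oval,reel,beam,quill,iron]
Tick 7: prefer A, take spool from A; A=[mast] B=[lathe,tube,clip] C=[gear,oval,reel,beam,quill,iron,spool]
Tick 8: prefer B, take lathe from B; A=[mast] B=[tube,clip] C=[gear,oval,reel,beam,quill,iron,spool,lathe]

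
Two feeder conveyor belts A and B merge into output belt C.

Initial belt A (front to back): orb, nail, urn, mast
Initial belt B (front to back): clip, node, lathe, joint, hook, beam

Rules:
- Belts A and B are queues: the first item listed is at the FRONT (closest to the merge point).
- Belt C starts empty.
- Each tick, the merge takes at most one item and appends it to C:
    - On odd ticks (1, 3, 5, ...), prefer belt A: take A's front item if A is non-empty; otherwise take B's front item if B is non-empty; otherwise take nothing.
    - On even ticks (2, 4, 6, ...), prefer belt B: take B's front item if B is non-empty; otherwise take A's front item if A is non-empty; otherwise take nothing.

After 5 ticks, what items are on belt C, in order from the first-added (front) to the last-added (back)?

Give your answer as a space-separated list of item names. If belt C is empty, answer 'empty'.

Tick 1: prefer A, take orb from A; A=[nail,urn,mast] B=[clip,node,lathe,joint,hook,beam] C=[orb]
Tick 2: prefer B, take clip from B; A=[nail,urn,mast] B=[node,lathe,joint,hook,beam] C=[orb,clip]
Tick 3: prefer A, take nail from A; A=[urn,mast] B=[node,lathe,joint,hook,beam] C=[orb,clip,nail]
Tick 4: prefer B, take node from B; A=[urn,mast] B=[lathe,joint,hook,beam] C=[orb,clip,nail,node]
Tick 5: prefer A, take urn from A; A=[mast] B=[lathe,joint,hook,beam] C=[orb,clip,nail,node,urn]

Answer: orb clip nail node urn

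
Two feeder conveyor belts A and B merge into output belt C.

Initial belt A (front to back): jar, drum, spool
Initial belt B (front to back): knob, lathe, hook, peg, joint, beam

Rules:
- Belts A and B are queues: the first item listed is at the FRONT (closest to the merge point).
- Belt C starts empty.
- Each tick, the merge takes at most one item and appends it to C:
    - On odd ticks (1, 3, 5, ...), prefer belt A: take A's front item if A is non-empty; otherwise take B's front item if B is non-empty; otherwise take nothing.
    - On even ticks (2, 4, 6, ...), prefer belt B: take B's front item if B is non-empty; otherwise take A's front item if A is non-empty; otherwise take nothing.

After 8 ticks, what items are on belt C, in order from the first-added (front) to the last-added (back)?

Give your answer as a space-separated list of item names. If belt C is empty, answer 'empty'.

Answer: jar knob drum lathe spool hook peg joint

Derivation:
Tick 1: prefer A, take jar from A; A=[drum,spool] B=[knob,lathe,hook,peg,joint,beam] C=[jar]
Tick 2: prefer B, take knob from B; A=[drum,spool] B=[lathe,hook,peg,joint,beam] C=[jar,knob]
Tick 3: prefer A, take drum from A; A=[spool] B=[lathe,hook,peg,joint,beam] C=[jar,knob,drum]
Tick 4: prefer B, take lathe from B; A=[spool] B=[hook,peg,joint,beam] C=[jar,knob,drum,lathe]
Tick 5: prefer A, take spool from A; A=[-] B=[hook,peg,joint,beam] C=[jar,knob,drum,lathe,spool]
Tick 6: prefer B, take hook from B; A=[-] B=[peg,joint,beam] C=[jar,knob,drum,lathe,spool,hook]
Tick 7: prefer A, take peg from B; A=[-] B=[joint,beam] C=[jar,knob,drum,lathe,spool,hook,peg]
Tick 8: prefer B, take joint from B; A=[-] B=[beam] C=[jar,knob,drum,lathe,spool,hook,peg,joint]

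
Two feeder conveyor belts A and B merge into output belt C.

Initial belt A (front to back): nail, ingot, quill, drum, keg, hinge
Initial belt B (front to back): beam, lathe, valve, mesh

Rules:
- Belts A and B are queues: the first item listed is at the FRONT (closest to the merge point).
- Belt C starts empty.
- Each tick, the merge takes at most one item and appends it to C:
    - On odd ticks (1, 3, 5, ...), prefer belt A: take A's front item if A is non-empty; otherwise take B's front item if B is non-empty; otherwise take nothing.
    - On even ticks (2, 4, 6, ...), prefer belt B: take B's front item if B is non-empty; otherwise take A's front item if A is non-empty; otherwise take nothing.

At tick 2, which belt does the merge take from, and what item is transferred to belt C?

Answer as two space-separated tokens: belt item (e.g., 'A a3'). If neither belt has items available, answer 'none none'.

Tick 1: prefer A, take nail from A; A=[ingot,quill,drum,keg,hinge] B=[beam,lathe,valve,mesh] C=[nail]
Tick 2: prefer B, take beam from B; A=[ingot,quill,drum,keg,hinge] B=[lathe,valve,mesh] C=[nail,beam]

Answer: B beam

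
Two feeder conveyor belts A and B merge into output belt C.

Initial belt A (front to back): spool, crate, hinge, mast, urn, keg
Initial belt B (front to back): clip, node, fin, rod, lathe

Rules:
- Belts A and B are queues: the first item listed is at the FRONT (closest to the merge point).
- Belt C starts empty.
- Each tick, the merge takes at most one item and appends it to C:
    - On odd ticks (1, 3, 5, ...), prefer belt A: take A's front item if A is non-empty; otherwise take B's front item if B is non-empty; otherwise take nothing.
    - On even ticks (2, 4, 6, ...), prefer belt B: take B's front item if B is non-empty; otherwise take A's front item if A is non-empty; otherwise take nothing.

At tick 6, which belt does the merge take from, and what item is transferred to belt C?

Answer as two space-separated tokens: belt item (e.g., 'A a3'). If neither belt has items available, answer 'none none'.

Answer: B fin

Derivation:
Tick 1: prefer A, take spool from A; A=[crate,hinge,mast,urn,keg] B=[clip,node,fin,rod,lathe] C=[spool]
Tick 2: prefer B, take clip from B; A=[crate,hinge,mast,urn,keg] B=[node,fin,rod,lathe] C=[spool,clip]
Tick 3: prefer A, take crate from A; A=[hinge,mast,urn,keg] B=[node,fin,rod,lathe] C=[spool,clip,crate]
Tick 4: prefer B, take node from B; A=[hinge,mast,urn,keg] B=[fin,rod,lathe] C=[spool,clip,crate,node]
Tick 5: prefer A, take hinge from A; A=[mast,urn,keg] B=[fin,rod,lathe] C=[spool,clip,crate,node,hinge]
Tick 6: prefer B, take fin from B; A=[mast,urn,keg] B=[rod,lathe] C=[spool,clip,crate,node,hinge,fin]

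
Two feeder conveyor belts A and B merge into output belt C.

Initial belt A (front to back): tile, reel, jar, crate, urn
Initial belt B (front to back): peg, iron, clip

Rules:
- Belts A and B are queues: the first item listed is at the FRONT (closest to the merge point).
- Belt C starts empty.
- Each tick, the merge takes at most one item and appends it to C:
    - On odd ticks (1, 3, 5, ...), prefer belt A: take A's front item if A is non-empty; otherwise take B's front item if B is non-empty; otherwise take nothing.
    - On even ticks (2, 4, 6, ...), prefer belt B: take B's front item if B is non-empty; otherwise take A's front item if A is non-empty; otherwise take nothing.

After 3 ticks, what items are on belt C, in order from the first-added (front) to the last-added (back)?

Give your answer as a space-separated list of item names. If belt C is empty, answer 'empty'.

Answer: tile peg reel

Derivation:
Tick 1: prefer A, take tile from A; A=[reel,jar,crate,urn] B=[peg,iron,clip] C=[tile]
Tick 2: prefer B, take peg from B; A=[reel,jar,crate,urn] B=[iron,clip] C=[tile,peg]
Tick 3: prefer A, take reel from A; A=[jar,crate,urn] B=[iron,clip] C=[tile,peg,reel]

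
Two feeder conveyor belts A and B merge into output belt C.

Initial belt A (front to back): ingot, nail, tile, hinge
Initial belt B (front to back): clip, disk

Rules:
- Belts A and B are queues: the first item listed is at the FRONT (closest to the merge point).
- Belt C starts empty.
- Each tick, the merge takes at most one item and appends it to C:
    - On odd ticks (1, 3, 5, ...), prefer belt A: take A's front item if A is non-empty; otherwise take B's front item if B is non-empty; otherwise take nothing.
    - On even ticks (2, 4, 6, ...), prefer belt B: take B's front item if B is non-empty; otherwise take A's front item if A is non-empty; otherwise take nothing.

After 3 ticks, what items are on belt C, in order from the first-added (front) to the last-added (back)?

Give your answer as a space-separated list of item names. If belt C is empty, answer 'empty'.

Answer: ingot clip nail

Derivation:
Tick 1: prefer A, take ingot from A; A=[nail,tile,hinge] B=[clip,disk] C=[ingot]
Tick 2: prefer B, take clip from B; A=[nail,tile,hinge] B=[disk] C=[ingot,clip]
Tick 3: prefer A, take nail from A; A=[tile,hinge] B=[disk] C=[ingot,clip,nail]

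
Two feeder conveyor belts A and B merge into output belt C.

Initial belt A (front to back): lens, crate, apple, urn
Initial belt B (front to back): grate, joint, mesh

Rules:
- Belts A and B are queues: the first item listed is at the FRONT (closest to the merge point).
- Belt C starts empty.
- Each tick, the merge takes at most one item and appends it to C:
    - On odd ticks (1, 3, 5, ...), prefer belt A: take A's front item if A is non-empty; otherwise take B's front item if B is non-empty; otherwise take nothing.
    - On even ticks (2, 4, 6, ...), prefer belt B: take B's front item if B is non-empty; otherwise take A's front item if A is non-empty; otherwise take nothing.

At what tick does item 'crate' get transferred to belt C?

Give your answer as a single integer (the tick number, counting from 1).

Answer: 3

Derivation:
Tick 1: prefer A, take lens from A; A=[crate,apple,urn] B=[grate,joint,mesh] C=[lens]
Tick 2: prefer B, take grate from B; A=[crate,apple,urn] B=[joint,mesh] C=[lens,grate]
Tick 3: prefer A, take crate from A; A=[apple,urn] B=[joint,mesh] C=[lens,grate,crate]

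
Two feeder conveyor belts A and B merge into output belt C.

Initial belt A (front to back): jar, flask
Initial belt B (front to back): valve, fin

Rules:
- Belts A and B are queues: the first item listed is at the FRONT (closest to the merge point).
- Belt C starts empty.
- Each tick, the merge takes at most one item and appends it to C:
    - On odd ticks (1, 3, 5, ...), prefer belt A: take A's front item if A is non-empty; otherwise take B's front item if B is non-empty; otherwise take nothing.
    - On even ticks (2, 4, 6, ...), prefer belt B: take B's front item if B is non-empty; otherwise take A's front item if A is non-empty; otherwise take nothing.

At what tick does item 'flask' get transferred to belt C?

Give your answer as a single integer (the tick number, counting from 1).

Tick 1: prefer A, take jar from A; A=[flask] B=[valve,fin] C=[jar]
Tick 2: prefer B, take valve from B; A=[flask] B=[fin] C=[jar,valve]
Tick 3: prefer A, take flask from A; A=[-] B=[fin] C=[jar,valve,flask]

Answer: 3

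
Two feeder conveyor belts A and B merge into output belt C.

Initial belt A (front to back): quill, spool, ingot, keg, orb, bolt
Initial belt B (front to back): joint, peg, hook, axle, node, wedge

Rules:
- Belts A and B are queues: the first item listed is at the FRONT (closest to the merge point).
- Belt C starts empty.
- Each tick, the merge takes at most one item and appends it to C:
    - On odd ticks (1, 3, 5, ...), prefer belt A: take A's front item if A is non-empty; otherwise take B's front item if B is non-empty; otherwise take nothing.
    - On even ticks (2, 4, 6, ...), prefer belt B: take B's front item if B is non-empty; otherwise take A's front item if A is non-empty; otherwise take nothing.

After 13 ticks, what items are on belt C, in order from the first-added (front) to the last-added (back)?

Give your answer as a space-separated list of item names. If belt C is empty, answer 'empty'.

Tick 1: prefer A, take quill from A; A=[spool,ingot,keg,orb,bolt] B=[joint,peg,hook,axle,node,wedge] C=[quill]
Tick 2: prefer B, take joint from B; A=[spool,ingot,keg,orb,bolt] B=[peg,hook,axle,node,wedge] C=[quill,joint]
Tick 3: prefer A, take spool from A; A=[ingot,keg,orb,bolt] B=[peg,hook,axle,node,wedge] C=[quill,joint,spool]
Tick 4: prefer B, take peg from B; A=[ingot,keg,orb,bolt] B=[hook,axle,node,wedge] C=[quill,joint,spool,peg]
Tick 5: prefer A, take ingot from A; A=[keg,orb,bolt] B=[hook,axle,node,wedge] C=[quill,joint,spool,peg,ingot]
Tick 6: prefer B, take hook from B; A=[keg,orb,bolt] B=[axle,node,wedge] C=[quill,joint,spool,peg,ingot,hook]
Tick 7: prefer A, take keg from A; A=[orb,bolt] B=[axle,node,wedge] C=[quill,joint,spool,peg,ingot,hook,keg]
Tick 8: prefer B, take axle from B; A=[orb,bolt] B=[node,wedge] C=[quill,joint,spool,peg,ingot,hook,keg,axle]
Tick 9: prefer A, take orb from A; A=[bolt] B=[node,wedge] C=[quill,joint,spool,peg,ingot,hook,keg,axle,orb]
Tick 10: prefer B, take node from B; A=[bolt] B=[wedge] C=[quill,joint,spool,peg,ingot,hook,keg,axle,orb,node]
Tick 11: prefer A, take bolt from A; A=[-] B=[wedge] C=[quill,joint,spool,peg,ingot,hook,keg,axle,orb,node,bolt]
Tick 12: prefer B, take wedge from B; A=[-] B=[-] C=[quill,joint,spool,peg,ingot,hook,keg,axle,orb,node,bolt,wedge]
Tick 13: prefer A, both empty, nothing taken; A=[-] B=[-] C=[quill,joint,spool,peg,ingot,hook,keg,axle,orb,node,bolt,wedge]

Answer: quill joint spool peg ingot hook keg axle orb node bolt wedge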